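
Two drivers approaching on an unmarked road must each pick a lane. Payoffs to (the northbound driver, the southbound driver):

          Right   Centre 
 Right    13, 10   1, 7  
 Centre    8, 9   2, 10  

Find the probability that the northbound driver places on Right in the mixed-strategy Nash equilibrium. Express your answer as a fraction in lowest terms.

The northbound driver's mix p on Right must make the southbound driver indifferent between Right and Centre.
The southbound driver's payoff from Right: 10p + 9(1−p). From Centre: 7p + 10(1−p).
Set equal: 3p = 1(1−p) → p = 1/4.

1/4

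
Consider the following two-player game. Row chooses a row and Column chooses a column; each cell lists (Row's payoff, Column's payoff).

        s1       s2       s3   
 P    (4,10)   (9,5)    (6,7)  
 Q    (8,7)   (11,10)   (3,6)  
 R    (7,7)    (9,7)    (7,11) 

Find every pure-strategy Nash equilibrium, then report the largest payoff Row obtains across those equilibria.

(Q, s2) is a pure NE (Row: 11 ≥ 9; Column: 10 ≥ 7). Row gets 11.
(R, s3) is a pure NE (Row: 7 ≥ 6; Column: 11 ≥ 7). Row gets 7.
Every other cell has a profitable deviation for at least one player. Highest of {11, 7} is 11.

11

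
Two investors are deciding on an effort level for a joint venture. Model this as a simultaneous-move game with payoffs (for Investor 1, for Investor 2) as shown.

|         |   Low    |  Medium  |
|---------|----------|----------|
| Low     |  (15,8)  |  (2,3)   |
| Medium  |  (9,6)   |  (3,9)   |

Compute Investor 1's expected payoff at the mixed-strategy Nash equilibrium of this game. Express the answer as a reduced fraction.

27/7

Investor 2 mixes with probability q on Low, chosen so Investor 1 is indifferent: 15q + 2(1−q) = 9q + 3(1−q) gives q = 1/7.
Investor 1's expected payoff (from either row, since indifferent) is 15·1/7 + 2·6/7 = 27/7.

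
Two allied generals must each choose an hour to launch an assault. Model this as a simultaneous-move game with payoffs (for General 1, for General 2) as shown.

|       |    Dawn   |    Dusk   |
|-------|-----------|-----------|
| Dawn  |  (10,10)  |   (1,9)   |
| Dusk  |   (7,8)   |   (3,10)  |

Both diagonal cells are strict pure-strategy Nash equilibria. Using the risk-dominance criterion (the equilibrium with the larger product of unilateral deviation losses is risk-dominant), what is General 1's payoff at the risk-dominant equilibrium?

At both Dawn: General 1 loses 10 − 7 = 3 by deviating; General 2 loses 10 − 9 = 1. Product = 3·1 = 3.
At both Dusk: General 1 loses 3 − 1 = 2 by deviating; General 2 loses 10 − 8 = 2. Product = 2·2 = 4.
4 > 3, so both Dusk is risk-dominant. General 1's payoff there is 3.

3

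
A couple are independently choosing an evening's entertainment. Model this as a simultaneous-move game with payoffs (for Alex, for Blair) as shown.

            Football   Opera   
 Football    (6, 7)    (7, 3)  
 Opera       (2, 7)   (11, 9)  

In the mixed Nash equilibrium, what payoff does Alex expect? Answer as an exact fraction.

Blair mixes with probability q on Football, chosen so Alex is indifferent: 6q + 7(1−q) = 2q + 11(1−q) gives q = 1/2.
Alex's expected payoff (from either row, since indifferent) is 6·1/2 + 7·1/2 = 13/2.

13/2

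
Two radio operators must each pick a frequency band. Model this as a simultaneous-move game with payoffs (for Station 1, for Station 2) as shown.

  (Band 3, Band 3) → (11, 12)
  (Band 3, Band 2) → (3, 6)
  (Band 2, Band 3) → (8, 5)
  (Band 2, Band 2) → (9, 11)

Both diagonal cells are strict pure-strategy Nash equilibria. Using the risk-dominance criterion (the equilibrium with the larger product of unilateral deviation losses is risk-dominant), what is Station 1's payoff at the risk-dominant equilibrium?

At both Band 3: Station 1 loses 11 − 8 = 3 by deviating; Station 2 loses 12 − 6 = 6. Product = 3·6 = 18.
At both Band 2: Station 1 loses 9 − 3 = 6 by deviating; Station 2 loses 11 − 5 = 6. Product = 6·6 = 36.
36 > 18, so both Band 2 is risk-dominant. Station 1's payoff there is 9.

9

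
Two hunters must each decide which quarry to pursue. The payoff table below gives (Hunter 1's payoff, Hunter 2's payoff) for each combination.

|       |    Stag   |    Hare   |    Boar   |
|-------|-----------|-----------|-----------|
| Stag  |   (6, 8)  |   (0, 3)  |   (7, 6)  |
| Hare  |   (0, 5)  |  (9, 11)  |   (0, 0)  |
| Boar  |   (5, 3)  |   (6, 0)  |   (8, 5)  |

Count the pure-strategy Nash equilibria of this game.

3

Both Stag: Hunter 1 gets 6 (best alternative 5); Hunter 2 gets 8 (best alternative 6). Neither deviates — NE.
Both Hare: Hunter 1 gets 9 (best alternative 6); Hunter 2 gets 11 (best alternative 5). Neither deviates — NE.
Both Boar: Hunter 1 gets 8 (best alternative 7); Hunter 2 gets 5 (best alternative 3). Neither deviates — NE.
(Stag, Boar) is not a NE: Hunter 1 would switch to Boar (8 > 7).
No other cell survives both best-response checks, so there are 3 pure NE.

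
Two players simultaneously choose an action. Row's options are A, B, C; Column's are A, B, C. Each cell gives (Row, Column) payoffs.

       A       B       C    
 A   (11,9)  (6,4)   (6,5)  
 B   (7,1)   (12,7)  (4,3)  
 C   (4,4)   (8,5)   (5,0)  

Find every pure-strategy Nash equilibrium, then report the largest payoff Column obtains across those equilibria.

9

Both A is a pure NE (Row: 11 ≥ 7; Column: 9 ≥ 5). Column gets 9.
Both B is a pure NE (Row: 12 ≥ 8; Column: 7 ≥ 3). Column gets 7.
Every other cell has a profitable deviation for at least one player. Highest of {9, 7} is 9.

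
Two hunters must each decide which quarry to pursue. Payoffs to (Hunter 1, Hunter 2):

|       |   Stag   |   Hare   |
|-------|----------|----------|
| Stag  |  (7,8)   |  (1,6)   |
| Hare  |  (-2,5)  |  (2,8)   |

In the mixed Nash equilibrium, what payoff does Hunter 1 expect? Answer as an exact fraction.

Hunter 2 mixes with probability q on Stag, chosen so Hunter 1 is indifferent: 7q + 1(1−q) = (-2)q + 2(1−q) gives q = 1/10.
Hunter 1's expected payoff (from either row, since indifferent) is 7·1/10 + 1·9/10 = 8/5.

8/5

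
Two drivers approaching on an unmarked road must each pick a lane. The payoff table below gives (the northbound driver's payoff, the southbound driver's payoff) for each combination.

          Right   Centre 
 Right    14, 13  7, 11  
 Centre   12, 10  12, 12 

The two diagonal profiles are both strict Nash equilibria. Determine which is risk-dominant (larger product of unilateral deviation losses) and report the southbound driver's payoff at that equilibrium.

At both Right: the northbound driver loses 14 − 12 = 2 by deviating; the southbound driver loses 13 − 11 = 2. Product = 2·2 = 4.
At both Centre: the northbound driver loses 12 − 7 = 5 by deviating; the southbound driver loses 12 − 10 = 2. Product = 5·2 = 10.
10 > 4, so both Centre is risk-dominant. The southbound driver's payoff there is 12.

12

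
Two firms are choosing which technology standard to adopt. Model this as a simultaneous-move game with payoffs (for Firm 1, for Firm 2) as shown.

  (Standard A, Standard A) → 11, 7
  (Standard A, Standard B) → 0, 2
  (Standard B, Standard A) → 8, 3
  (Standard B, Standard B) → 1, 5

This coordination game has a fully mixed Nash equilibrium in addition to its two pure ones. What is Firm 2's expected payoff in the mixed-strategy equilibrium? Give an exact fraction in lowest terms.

Firm 1 mixes with probability p on Standard A, chosen so Firm 2 is indifferent: 7p + 3(1−p) = 2p + 5(1−p) gives p = 2/7.
Firm 2's expected payoff is 7·2/7 + 3·5/7 = 29/7.

29/7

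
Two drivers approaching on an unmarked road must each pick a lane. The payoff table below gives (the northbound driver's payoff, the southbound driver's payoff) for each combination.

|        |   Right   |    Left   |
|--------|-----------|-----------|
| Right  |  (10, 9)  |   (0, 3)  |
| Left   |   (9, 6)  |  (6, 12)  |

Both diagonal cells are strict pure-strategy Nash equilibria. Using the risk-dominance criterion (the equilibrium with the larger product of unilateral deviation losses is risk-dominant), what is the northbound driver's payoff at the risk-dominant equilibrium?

At both Right: the northbound driver loses 10 − 9 = 1 by deviating; the southbound driver loses 9 − 3 = 6. Product = 1·6 = 6.
At both Left: the northbound driver loses 6 − 0 = 6 by deviating; the southbound driver loses 12 − 6 = 6. Product = 6·6 = 36.
36 > 6, so both Left is risk-dominant. The northbound driver's payoff there is 6.

6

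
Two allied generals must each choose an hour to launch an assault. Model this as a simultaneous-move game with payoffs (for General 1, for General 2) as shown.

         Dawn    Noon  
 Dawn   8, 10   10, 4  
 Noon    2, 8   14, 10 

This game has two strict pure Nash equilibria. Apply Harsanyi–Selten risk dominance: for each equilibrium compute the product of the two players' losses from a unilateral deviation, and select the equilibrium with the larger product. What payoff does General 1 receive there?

8

At both Dawn: General 1 loses 8 − 2 = 6 by deviating; General 2 loses 10 − 4 = 6. Product = 6·6 = 36.
At both Noon: General 1 loses 14 − 10 = 4 by deviating; General 2 loses 10 − 8 = 2. Product = 4·2 = 8.
36 > 8, so both Dawn is risk-dominant. General 1's payoff there is 8.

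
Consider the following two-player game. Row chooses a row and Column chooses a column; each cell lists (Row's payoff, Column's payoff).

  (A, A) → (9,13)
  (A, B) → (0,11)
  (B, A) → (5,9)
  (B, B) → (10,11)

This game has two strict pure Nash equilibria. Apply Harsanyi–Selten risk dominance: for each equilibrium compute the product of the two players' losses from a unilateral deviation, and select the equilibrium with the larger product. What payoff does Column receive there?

11

At both A: Row loses 9 − 5 = 4 by deviating; Column loses 13 − 11 = 2. Product = 4·2 = 8.
At both B: Row loses 10 − 0 = 10 by deviating; Column loses 11 − 9 = 2. Product = 10·2 = 20.
20 > 8, so both B is risk-dominant. Column's payoff there is 11.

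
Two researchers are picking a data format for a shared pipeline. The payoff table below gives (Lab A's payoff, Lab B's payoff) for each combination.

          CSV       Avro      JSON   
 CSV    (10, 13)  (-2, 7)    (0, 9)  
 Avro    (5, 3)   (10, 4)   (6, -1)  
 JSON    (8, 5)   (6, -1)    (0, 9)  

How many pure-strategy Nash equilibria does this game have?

Both CSV: Lab A gets 10 (best alternative 8); Lab B gets 13 (best alternative 9). Neither deviates — NE.
Both Avro: Lab A gets 10 (best alternative 6); Lab B gets 4 (best alternative 3). Neither deviates — NE.
Both JSON is not a NE: Lab A would switch to Avro (6 > 0).
No other cell survives both best-response checks, so there are 2 pure NE.

2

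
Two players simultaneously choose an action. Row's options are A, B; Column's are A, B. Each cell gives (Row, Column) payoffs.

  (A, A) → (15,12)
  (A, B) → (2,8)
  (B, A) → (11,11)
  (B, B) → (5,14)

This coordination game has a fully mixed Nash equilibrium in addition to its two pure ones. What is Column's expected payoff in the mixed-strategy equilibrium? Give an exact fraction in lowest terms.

Row mixes with probability p on A, chosen so Column is indifferent: 12p + 11(1−p) = 8p + 14(1−p) gives p = 3/7.
Column's expected payoff is 12·3/7 + 11·4/7 = 80/7.

80/7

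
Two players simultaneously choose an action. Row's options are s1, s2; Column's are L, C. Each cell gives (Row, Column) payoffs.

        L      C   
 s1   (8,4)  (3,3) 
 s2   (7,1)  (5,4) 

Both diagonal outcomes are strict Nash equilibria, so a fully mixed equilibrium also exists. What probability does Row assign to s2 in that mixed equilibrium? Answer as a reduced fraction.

Row's mix p on s1 must make Column indifferent between L and C.
Column's payoff from L: 4p + 1(1−p). From C: 3p + 4(1−p).
Set equal: 1p = 3(1−p) → p = 3/4.
Probability on s2 is 1 − 3/4 = 1/4.

1/4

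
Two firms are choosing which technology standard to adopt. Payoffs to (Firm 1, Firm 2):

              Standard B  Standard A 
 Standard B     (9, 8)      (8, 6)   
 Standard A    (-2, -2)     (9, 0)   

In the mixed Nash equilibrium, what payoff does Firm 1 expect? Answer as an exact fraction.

Firm 2 mixes with probability q on Standard B, chosen so Firm 1 is indifferent: 9q + 8(1−q) = (-2)q + 9(1−q) gives q = 1/12.
Firm 1's expected payoff (from either row, since indifferent) is 9·1/12 + 8·11/12 = 97/12.

97/12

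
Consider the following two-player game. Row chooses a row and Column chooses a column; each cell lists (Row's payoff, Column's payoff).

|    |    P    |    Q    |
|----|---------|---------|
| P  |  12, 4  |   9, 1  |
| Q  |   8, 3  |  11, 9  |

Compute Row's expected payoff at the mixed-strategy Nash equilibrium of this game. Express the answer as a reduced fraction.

10

Column mixes with probability q on P, chosen so Row is indifferent: 12q + 9(1−q) = 8q + 11(1−q) gives q = 1/3.
Row's expected payoff (from either row, since indifferent) is 12·1/3 + 9·2/3 = 10.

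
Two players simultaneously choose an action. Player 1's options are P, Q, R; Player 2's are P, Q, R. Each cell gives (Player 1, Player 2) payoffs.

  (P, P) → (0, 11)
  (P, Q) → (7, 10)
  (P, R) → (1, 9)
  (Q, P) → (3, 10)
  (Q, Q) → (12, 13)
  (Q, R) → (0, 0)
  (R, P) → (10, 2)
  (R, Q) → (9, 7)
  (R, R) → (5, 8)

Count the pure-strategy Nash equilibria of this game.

2

Both Q: Player 1 gets 12 (best alternative 9); Player 2 gets 13 (best alternative 10). Neither deviates — NE.
Both R: Player 1 gets 5 (best alternative 1); Player 2 gets 8 (best alternative 7). Neither deviates — NE.
Both P is not a NE: Player 1 would switch to R (10 > 0).
No other cell survives both best-response checks, so there are 2 pure NE.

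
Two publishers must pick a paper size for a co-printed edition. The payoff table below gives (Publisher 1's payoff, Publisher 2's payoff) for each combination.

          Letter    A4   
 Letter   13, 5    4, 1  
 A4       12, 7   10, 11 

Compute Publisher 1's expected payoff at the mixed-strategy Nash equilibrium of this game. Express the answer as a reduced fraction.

Publisher 2 mixes with probability q on Letter, chosen so Publisher 1 is indifferent: 13q + 4(1−q) = 12q + 10(1−q) gives q = 6/7.
Publisher 1's expected payoff (from either row, since indifferent) is 13·6/7 + 4·1/7 = 82/7.

82/7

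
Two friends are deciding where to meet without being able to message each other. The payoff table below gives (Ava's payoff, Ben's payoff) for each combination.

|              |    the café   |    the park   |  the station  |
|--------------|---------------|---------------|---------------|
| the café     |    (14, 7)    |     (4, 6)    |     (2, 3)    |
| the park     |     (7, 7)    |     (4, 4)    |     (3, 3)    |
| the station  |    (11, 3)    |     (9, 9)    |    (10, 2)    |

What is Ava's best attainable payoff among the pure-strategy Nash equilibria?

Both the café is a pure NE (Ava: 14 ≥ 11; Ben: 7 ≥ 6). Ava gets 14.
(the station, the park) is a pure NE (Ava: 9 ≥ 4; Ben: 9 ≥ 3). Ava gets 9.
Every other cell has a profitable deviation for at least one player. Highest of {14, 9} is 14.

14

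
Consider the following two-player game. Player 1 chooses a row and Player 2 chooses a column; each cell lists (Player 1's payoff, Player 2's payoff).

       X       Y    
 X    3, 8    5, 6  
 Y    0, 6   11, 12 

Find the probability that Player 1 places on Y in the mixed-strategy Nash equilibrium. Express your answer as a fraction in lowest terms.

1/4

Player 1's mix p on X must make Player 2 indifferent between X and Y.
Player 2's payoff from X: 8p + 6(1−p). From Y: 6p + 12(1−p).
Set equal: 2p = 6(1−p) → p = 6/8 = 3/4.
Probability on Y is 1 − 3/4 = 1/4.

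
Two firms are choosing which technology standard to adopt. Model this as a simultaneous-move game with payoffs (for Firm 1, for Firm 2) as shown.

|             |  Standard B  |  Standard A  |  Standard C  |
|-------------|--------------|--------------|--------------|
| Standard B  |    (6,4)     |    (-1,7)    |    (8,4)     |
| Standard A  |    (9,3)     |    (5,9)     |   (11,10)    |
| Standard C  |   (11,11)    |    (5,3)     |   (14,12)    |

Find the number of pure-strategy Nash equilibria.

Both Standard C: Firm 1 gets 14 (best alternative 11); Firm 2 gets 12 (best alternative 11). Neither deviates — NE.
Both Standard A is not a NE: Firm 2 would switch to Standard C (10 > 9).
No other cell survives both best-response checks, so there is 1 pure NE.

1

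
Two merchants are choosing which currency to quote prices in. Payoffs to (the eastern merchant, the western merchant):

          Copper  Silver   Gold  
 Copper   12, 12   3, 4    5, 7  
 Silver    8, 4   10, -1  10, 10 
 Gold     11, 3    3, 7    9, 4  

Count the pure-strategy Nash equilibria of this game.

2

Both Copper: the eastern merchant gets 12 (best alternative 11); the western merchant gets 12 (best alternative 7). Neither deviates — NE.
(Silver, Gold): the eastern merchant gets 10 (best alternative 9); the western merchant gets 10 (best alternative 4). Neither deviates — NE.
Both Silver is not a NE: the western merchant would switch to Gold (10 > -1).
No other cell survives both best-response checks, so there are 2 pure NE.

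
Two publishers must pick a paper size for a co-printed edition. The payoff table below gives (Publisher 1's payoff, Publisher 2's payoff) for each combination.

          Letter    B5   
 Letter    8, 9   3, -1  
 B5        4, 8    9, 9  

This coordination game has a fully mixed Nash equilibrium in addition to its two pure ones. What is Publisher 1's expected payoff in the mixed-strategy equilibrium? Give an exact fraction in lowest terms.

6

Publisher 2 mixes with probability q on Letter, chosen so Publisher 1 is indifferent: 8q + 3(1−q) = 4q + 9(1−q) gives q = 3/5.
Publisher 1's expected payoff (from either row, since indifferent) is 8·3/5 + 3·2/5 = 6.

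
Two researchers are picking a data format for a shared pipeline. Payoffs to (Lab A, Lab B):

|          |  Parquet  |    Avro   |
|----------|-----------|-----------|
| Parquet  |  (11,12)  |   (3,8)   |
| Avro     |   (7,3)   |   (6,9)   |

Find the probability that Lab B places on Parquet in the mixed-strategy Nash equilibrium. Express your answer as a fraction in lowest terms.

Lab B's mix q on Parquet must make Lab A indifferent between Parquet and Avro.
Lab A's payoff from Parquet: 11q + 3(1−q). From Avro: 7q + 6(1−q).
Set equal: 4q = 3(1−q) → q = 3/7.

3/7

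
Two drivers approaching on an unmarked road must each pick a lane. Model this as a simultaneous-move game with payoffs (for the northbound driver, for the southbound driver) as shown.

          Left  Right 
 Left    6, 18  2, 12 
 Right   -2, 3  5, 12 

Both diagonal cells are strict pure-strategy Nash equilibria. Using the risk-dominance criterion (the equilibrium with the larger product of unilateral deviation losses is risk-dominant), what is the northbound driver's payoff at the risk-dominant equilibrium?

6

At both Left: the northbound driver loses 6 − (-2) = 8 by deviating; the southbound driver loses 18 − 12 = 6. Product = 8·6 = 48.
At both Right: the northbound driver loses 5 − 2 = 3 by deviating; the southbound driver loses 12 − 3 = 9. Product = 3·9 = 27.
48 > 27, so both Left is risk-dominant. The northbound driver's payoff there is 6.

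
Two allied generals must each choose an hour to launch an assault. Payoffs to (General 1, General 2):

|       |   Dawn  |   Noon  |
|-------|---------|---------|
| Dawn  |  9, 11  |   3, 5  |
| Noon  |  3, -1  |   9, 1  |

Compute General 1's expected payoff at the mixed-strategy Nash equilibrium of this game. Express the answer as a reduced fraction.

6

General 2 mixes with probability q on Dawn, chosen so General 1 is indifferent: 9q + 3(1−q) = 3q + 9(1−q) gives q = 1/2.
General 1's expected payoff (from either row, since indifferent) is 9·1/2 + 3·1/2 = 6.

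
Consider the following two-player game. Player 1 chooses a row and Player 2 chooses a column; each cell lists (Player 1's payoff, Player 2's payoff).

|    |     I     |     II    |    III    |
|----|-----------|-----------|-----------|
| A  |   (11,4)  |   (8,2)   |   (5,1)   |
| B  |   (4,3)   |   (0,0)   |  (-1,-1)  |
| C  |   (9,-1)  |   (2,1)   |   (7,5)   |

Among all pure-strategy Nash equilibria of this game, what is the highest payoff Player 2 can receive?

5

(A, I) is a pure NE (Player 1: 11 ≥ 9; Player 2: 4 ≥ 2). Player 2 gets 4.
(C, III) is a pure NE (Player 1: 7 ≥ 5; Player 2: 5 ≥ 1). Player 2 gets 5.
Every other cell has a profitable deviation for at least one player. Highest of {4, 5} is 5.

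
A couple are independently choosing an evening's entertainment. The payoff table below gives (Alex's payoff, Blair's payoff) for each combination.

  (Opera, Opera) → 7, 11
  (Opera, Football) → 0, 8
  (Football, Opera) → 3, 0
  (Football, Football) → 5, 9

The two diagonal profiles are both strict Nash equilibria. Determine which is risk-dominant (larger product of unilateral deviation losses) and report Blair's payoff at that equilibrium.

At both Opera: Alex loses 7 − 3 = 4 by deviating; Blair loses 11 − 8 = 3. Product = 4·3 = 12.
At both Football: Alex loses 5 − 0 = 5 by deviating; Blair loses 9 − 0 = 9. Product = 5·9 = 45.
45 > 12, so both Football is risk-dominant. Blair's payoff there is 9.

9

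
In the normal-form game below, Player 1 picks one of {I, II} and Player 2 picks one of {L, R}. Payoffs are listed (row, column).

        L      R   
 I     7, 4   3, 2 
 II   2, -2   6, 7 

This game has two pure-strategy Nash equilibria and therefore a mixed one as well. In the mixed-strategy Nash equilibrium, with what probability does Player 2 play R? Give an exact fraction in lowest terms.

5/8

Player 2's mix q on L must make Player 1 indifferent between I and II.
Player 1's payoff from I: 7q + 3(1−q). From II: 2q + 6(1−q).
Set equal: 5q = 3(1−q) → q = 3/8.
Probability on R is 1 − 3/8 = 5/8.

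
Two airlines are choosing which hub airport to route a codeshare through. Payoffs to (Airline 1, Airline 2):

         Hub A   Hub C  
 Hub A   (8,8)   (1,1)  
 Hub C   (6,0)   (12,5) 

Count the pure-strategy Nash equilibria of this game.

Both Hub A: Airline 1 gets 8 (best alternative 6); Airline 2 gets 8 (best alternative 1). Neither deviates — NE.
Both Hub C: Airline 1 gets 12 (best alternative 1); Airline 2 gets 5 (best alternative 0). Neither deviates — NE.
(Hub C, Hub A) is not a NE: Airline 1 would switch to Hub A (8 > 6).
No other cell survives both best-response checks, so there are 2 pure NE.

2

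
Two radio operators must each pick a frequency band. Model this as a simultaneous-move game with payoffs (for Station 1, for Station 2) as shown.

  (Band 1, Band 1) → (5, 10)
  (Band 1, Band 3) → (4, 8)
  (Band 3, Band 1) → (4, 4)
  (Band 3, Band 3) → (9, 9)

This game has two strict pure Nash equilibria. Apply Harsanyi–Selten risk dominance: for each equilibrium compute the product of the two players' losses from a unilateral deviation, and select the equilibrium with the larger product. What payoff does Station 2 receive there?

At both Band 1: Station 1 loses 5 − 4 = 1 by deviating; Station 2 loses 10 − 8 = 2. Product = 1·2 = 2.
At both Band 3: Station 1 loses 9 − 4 = 5 by deviating; Station 2 loses 9 − 4 = 5. Product = 5·5 = 25.
25 > 2, so both Band 3 is risk-dominant. Station 2's payoff there is 9.

9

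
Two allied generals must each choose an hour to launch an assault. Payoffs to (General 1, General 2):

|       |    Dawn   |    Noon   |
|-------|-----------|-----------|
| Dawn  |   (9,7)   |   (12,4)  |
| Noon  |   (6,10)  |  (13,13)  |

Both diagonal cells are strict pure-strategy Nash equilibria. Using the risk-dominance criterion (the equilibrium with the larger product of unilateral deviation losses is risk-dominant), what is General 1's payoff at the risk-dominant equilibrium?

9

At both Dawn: General 1 loses 9 − 6 = 3 by deviating; General 2 loses 7 − 4 = 3. Product = 3·3 = 9.
At both Noon: General 1 loses 13 − 12 = 1 by deviating; General 2 loses 13 − 10 = 3. Product = 1·3 = 3.
9 > 3, so both Dawn is risk-dominant. General 1's payoff there is 9.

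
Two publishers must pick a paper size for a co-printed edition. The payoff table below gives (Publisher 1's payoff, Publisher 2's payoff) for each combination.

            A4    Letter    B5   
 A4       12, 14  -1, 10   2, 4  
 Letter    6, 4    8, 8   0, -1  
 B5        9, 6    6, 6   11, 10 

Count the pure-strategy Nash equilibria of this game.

3

Both A4: Publisher 1 gets 12 (best alternative 9); Publisher 2 gets 14 (best alternative 10). Neither deviates — NE.
Both Letter: Publisher 1 gets 8 (best alternative 6); Publisher 2 gets 8 (best alternative 4). Neither deviates — NE.
Both B5: Publisher 1 gets 11 (best alternative 2); Publisher 2 gets 10 (best alternative 6). Neither deviates — NE.
(B5, Letter) is not a NE: Publisher 1 would switch to Letter (8 > 6).
No other cell survives both best-response checks, so there are 3 pure NE.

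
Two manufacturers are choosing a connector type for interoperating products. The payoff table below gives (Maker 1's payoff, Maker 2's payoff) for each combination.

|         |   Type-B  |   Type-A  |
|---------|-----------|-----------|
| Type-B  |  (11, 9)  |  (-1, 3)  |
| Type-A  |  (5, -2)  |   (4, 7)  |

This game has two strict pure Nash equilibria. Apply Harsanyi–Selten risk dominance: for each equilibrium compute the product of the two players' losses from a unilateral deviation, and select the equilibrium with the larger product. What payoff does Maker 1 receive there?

4

At both Type-B: Maker 1 loses 11 − 5 = 6 by deviating; Maker 2 loses 9 − 3 = 6. Product = 6·6 = 36.
At both Type-A: Maker 1 loses 4 − (-1) = 5 by deviating; Maker 2 loses 7 − (-2) = 9. Product = 5·9 = 45.
45 > 36, so both Type-A is risk-dominant. Maker 1's payoff there is 4.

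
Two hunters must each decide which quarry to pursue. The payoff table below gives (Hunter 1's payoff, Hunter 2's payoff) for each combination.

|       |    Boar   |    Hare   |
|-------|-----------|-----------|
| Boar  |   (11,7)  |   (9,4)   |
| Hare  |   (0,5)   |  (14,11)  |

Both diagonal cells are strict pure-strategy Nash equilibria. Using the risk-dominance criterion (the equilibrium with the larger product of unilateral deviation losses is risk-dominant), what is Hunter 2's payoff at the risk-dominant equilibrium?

At both Boar: Hunter 1 loses 11 − 0 = 11 by deviating; Hunter 2 loses 7 − 4 = 3. Product = 11·3 = 33.
At both Hare: Hunter 1 loses 14 − 9 = 5 by deviating; Hunter 2 loses 11 − 5 = 6. Product = 5·6 = 30.
33 > 30, so both Boar is risk-dominant. Hunter 2's payoff there is 7.

7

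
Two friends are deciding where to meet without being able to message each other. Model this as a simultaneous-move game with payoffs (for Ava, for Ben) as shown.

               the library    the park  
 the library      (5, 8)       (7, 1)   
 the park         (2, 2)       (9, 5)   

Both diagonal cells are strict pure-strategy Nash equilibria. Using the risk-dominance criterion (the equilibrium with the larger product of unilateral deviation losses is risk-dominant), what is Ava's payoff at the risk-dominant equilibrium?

At both the library: Ava loses 5 − 2 = 3 by deviating; Ben loses 8 − 1 = 7. Product = 3·7 = 21.
At both the park: Ava loses 9 − 7 = 2 by deviating; Ben loses 5 − 2 = 3. Product = 2·3 = 6.
21 > 6, so both the library is risk-dominant. Ava's payoff there is 5.

5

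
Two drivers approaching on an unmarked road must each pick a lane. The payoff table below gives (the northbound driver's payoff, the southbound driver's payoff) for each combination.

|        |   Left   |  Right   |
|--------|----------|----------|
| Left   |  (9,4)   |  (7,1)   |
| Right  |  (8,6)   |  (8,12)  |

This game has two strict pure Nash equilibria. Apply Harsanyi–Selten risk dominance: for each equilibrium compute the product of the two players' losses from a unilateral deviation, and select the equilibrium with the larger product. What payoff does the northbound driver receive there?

At both Left: the northbound driver loses 9 − 8 = 1 by deviating; the southbound driver loses 4 − 1 = 3. Product = 1·3 = 3.
At both Right: the northbound driver loses 8 − 7 = 1 by deviating; the southbound driver loses 12 − 6 = 6. Product = 1·6 = 6.
6 > 3, so both Right is risk-dominant. The northbound driver's payoff there is 8.

8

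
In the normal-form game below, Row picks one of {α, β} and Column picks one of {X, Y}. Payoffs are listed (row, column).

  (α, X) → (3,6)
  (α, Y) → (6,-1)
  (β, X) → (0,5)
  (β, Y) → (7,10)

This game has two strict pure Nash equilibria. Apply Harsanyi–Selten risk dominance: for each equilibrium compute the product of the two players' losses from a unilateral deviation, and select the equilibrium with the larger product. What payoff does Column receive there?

At (α, X): Row loses 3 − 0 = 3 by deviating; Column loses 6 − (-1) = 7. Product = 3·7 = 21.
At (β, Y): Row loses 7 − 6 = 1 by deviating; Column loses 10 − 5 = 5. Product = 1·5 = 5.
21 > 5, so (α, X) is risk-dominant. Column's payoff there is 6.

6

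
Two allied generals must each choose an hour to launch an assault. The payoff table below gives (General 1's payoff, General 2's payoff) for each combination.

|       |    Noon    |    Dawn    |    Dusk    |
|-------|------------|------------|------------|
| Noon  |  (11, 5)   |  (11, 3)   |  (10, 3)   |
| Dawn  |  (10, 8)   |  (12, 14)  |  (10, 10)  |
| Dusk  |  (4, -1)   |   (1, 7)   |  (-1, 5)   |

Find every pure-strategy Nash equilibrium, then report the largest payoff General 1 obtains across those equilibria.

12

Both Noon is a pure NE (General 1: 11 ≥ 10; General 2: 5 ≥ 3). General 1 gets 11.
Both Dawn is a pure NE (General 1: 12 ≥ 11; General 2: 14 ≥ 10). General 1 gets 12.
Every other cell has a profitable deviation for at least one player. Highest of {11, 12} is 12.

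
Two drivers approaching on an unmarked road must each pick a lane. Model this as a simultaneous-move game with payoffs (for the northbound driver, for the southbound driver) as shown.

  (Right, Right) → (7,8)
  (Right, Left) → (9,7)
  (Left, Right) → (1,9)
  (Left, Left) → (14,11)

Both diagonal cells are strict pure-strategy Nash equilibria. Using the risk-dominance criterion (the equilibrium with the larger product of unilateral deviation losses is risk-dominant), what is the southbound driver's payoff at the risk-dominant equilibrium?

At both Right: the northbound driver loses 7 − 1 = 6 by deviating; the southbound driver loses 8 − 7 = 1. Product = 6·1 = 6.
At both Left: the northbound driver loses 14 − 9 = 5 by deviating; the southbound driver loses 11 − 9 = 2. Product = 5·2 = 10.
10 > 6, so both Left is risk-dominant. The southbound driver's payoff there is 11.

11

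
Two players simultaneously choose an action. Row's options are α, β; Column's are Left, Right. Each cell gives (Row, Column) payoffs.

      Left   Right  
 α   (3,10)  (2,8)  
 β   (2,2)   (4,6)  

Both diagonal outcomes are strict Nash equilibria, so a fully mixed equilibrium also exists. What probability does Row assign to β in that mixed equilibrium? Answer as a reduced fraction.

1/3

Row's mix p on α must make Column indifferent between Left and Right.
Column's payoff from Left: 10p + 2(1−p). From Right: 8p + 6(1−p).
Set equal: 2p = 4(1−p) → p = 4/6 = 2/3.
Probability on β is 1 − 2/3 = 1/3.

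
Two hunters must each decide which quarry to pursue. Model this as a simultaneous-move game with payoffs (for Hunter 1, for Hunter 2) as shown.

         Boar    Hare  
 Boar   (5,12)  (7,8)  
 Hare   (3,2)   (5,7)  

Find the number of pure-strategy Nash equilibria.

1

Both Boar: Hunter 1 gets 5 (best alternative 3); Hunter 2 gets 12 (best alternative 8). Neither deviates — NE.
Both Hare is not a NE: Hunter 1 would switch to Boar (7 > 5).
No other cell survives both best-response checks, so there is 1 pure NE.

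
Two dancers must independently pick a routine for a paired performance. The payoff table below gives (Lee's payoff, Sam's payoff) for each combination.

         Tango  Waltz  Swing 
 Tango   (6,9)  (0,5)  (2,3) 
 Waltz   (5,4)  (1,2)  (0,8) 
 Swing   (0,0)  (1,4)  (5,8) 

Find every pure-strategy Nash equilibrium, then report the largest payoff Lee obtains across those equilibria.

6

Both Tango is a pure NE (Lee: 6 ≥ 5; Sam: 9 ≥ 5). Lee gets 6.
Both Swing is a pure NE (Lee: 5 ≥ 2; Sam: 8 ≥ 4). Lee gets 5.
Every other cell has a profitable deviation for at least one player. Highest of {6, 5} is 6.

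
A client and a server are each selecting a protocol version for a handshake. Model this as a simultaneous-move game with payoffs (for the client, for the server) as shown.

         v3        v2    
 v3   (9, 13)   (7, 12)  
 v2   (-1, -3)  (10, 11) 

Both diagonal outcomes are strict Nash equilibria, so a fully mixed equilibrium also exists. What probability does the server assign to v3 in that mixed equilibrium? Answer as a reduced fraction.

3/13

The server's mix q on v3 must make the client indifferent between v3 and v2.
The client's payoff from v3: 9q + 7(1−q). From v2: (-1)q + 10(1−q).
Set equal: 10q = 3(1−q) → q = 3/13.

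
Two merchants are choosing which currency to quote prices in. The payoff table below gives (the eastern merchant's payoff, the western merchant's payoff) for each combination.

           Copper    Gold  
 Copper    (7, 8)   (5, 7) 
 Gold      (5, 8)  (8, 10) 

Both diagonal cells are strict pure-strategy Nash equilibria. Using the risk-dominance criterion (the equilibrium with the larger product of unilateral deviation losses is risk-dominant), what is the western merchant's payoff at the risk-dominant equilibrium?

At both Copper: the eastern merchant loses 7 − 5 = 2 by deviating; the western merchant loses 8 − 7 = 1. Product = 2·1 = 2.
At both Gold: the eastern merchant loses 8 − 5 = 3 by deviating; the western merchant loses 10 − 8 = 2. Product = 3·2 = 6.
6 > 2, so both Gold is risk-dominant. The western merchant's payoff there is 10.

10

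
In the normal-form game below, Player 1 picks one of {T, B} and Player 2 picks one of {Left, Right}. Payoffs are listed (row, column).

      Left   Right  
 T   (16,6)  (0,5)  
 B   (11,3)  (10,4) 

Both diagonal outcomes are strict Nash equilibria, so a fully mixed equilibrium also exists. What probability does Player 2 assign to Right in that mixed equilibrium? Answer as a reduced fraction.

1/3

Player 2's mix q on Left must make Player 1 indifferent between T and B.
Player 1's payoff from T: 16q + 0(1−q). From B: 11q + 10(1−q).
Set equal: 5q = 10(1−q) → q = 10/15 = 2/3.
Probability on Right is 1 − 2/3 = 1/3.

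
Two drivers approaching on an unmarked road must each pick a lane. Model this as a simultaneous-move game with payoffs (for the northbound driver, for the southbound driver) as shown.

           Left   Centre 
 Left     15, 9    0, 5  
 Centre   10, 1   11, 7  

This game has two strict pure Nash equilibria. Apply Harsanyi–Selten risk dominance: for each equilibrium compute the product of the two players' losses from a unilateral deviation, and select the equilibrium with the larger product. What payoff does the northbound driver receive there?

11

At both Left: the northbound driver loses 15 − 10 = 5 by deviating; the southbound driver loses 9 − 5 = 4. Product = 5·4 = 20.
At both Centre: the northbound driver loses 11 − 0 = 11 by deviating; the southbound driver loses 7 − 1 = 6. Product = 11·6 = 66.
66 > 20, so both Centre is risk-dominant. The northbound driver's payoff there is 11.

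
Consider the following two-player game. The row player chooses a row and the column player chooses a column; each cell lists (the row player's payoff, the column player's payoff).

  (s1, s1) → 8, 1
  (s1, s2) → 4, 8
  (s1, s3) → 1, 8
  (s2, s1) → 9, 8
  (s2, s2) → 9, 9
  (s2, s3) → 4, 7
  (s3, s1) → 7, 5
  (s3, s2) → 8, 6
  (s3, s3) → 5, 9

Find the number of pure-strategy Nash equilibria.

2

Both s2: the row player gets 9 (best alternative 8); the column player gets 9 (best alternative 8). Neither deviates — NE.
Both s3: the row player gets 5 (best alternative 4); the column player gets 9 (best alternative 6). Neither deviates — NE.
Both s1 is not a NE: the row player would switch to s2 (9 > 8).
No other cell survives both best-response checks, so there are 2 pure NE.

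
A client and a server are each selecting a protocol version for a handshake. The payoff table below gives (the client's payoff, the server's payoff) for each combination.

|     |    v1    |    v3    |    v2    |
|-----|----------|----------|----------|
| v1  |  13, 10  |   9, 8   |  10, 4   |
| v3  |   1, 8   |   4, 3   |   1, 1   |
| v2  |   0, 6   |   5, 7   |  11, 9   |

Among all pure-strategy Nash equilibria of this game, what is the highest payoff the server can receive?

10

Both v1 is a pure NE (the client: 13 ≥ 1; the server: 10 ≥ 8). The server gets 10.
Both v2 is a pure NE (the client: 11 ≥ 10; the server: 9 ≥ 7). The server gets 9.
Every other cell has a profitable deviation for at least one player. Highest of {10, 9} is 10.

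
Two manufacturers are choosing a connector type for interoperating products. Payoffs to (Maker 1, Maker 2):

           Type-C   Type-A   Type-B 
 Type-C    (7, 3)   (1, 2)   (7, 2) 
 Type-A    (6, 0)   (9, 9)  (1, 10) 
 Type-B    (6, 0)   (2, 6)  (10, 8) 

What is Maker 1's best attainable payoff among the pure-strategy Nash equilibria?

Both Type-C is a pure NE (Maker 1: 7 ≥ 6; Maker 2: 3 ≥ 2). Maker 1 gets 7.
Both Type-B is a pure NE (Maker 1: 10 ≥ 7; Maker 2: 8 ≥ 6). Maker 1 gets 10.
Every other cell has a profitable deviation for at least one player. Highest of {7, 10} is 10.

10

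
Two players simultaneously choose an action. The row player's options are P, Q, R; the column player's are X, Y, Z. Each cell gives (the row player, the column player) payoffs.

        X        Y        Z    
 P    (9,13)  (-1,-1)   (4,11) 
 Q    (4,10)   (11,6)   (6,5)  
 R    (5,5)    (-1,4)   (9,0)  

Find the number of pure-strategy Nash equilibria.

(P, X): the row player gets 9 (best alternative 5); the column player gets 13 (best alternative 11). Neither deviates — NE.
(Q, Y) is not a NE: the column player would switch to X (10 > 6).
No other cell survives both best-response checks, so there is 1 pure NE.

1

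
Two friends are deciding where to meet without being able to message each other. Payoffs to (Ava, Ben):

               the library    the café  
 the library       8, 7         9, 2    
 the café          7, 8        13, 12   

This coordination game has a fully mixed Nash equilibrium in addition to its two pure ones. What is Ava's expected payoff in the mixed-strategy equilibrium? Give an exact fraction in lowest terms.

41/5

Ben mixes with probability q on the library, chosen so Ava is indifferent: 8q + 9(1−q) = 7q + 13(1−q) gives q = 4/5.
Ava's expected payoff (from either row, since indifferent) is 8·4/5 + 9·1/5 = 41/5.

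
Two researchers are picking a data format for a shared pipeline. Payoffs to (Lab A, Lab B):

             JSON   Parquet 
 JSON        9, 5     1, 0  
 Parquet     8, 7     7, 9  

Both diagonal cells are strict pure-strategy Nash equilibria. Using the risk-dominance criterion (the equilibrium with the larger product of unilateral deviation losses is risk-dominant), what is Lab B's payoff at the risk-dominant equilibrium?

At both JSON: Lab A loses 9 − 8 = 1 by deviating; Lab B loses 5 − 0 = 5. Product = 1·5 = 5.
At both Parquet: Lab A loses 7 − 1 = 6 by deviating; Lab B loses 9 − 7 = 2. Product = 6·2 = 12.
12 > 5, so both Parquet is risk-dominant. Lab B's payoff there is 9.

9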